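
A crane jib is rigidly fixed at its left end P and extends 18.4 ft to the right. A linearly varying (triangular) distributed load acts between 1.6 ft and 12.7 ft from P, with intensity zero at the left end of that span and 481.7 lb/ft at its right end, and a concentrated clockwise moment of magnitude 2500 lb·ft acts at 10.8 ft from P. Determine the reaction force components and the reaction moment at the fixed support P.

Resultant of the triangular load: ½ × 481.7 × 11.1 = 2673.435 lb, acting at 9 ft from P (one-third of the span from the peak).
ΣF_x = 0: P_x = 0.
ΣF_y = 0: P_y − ½·481.7·11.1 = 0 → P_y = 2673 lb.
ΣM about P: M_P − (½·481.7·11.1)·9 − 2500 = 0 → M_P = 26560 lb·ft.

P_x = 0, P_y = 2673 lb, M_P = 26560 lb·ft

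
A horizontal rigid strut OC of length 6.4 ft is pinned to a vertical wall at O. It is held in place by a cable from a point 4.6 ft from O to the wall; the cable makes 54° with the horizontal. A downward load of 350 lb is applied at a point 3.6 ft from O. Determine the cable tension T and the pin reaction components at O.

ΣM about O: T·sin54°·4.6 − 350·3.6 = 0 → T = 1260/(4.6·0.809017) = 338.575 ≈ 338.6 lb.
ΣF_x = 0: O_x − T·cos54° = 0 → O_x = 338.575 × 0.587785 = 199.0 lb.
ΣF_y = 0: O_y + T·sin54° − 350 = 0 → O_y = 350 − 338.575 × 0.809017 = 76.09 lb.

T = 338.6 lb, O_x = 199.0 lb, O_y = 76.09 lb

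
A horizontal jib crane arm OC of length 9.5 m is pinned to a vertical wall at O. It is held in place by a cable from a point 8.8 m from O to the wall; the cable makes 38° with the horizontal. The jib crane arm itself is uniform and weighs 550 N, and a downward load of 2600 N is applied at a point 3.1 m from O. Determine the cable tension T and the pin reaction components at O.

ΣM about O: T·sin38°·8.8 − 550·4.75 − 2600·3.1 = 0 → T = 10672.5/(8.8·0.615661) = 1969.89 ≈ 1970 N.
ΣF_x = 0: O_x − T·cos38° = 0 → O_x = 1969.89 × 0.788011 = 1552 N.
ΣF_y = 0: O_y + T·sin38° − 550 − 2600 = 0 → O_y = 3150 − 1969.89 × 0.615661 = 1937 N.

T = 1970 N, O_x = 1552 N, O_y = 1937 N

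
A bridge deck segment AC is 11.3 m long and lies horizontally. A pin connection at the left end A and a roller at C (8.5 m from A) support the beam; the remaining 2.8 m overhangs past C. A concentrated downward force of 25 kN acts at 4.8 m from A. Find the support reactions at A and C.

A_x = 0, A_y = 10.88 kN, C_y = 14.12 kN

Taking moments about A: C_y·8.5 − 25·4.8 = 0 → C_y = 120/8.5 = 14.1176 ≈ 14.12 kN.
ΣF_y = 0: A_y + 14.1176 − 25 = 0 → A_y = 10.88 kN.
ΣF_x = 0: no horizontal applied forces, so A_x = 0.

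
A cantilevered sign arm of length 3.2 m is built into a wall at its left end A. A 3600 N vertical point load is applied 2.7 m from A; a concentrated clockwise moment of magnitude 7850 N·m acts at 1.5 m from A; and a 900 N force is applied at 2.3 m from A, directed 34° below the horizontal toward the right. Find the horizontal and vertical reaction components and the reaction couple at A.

A_x = -746.1 N, A_y = 4103 N, M_A = 18730 N·m

ΣF_x = 0: A_x + 900·cos34° = 0 → A_x = -746.1 N.
ΣF_y = 0: A_y − 3600 − 900·sin34° = 0 → A_y = 4103 N.
ΣM about A: M_A − 3600·2.7 − 7850 − 900·sin34°·2.3 = 0 → M_A = 18730 N·m.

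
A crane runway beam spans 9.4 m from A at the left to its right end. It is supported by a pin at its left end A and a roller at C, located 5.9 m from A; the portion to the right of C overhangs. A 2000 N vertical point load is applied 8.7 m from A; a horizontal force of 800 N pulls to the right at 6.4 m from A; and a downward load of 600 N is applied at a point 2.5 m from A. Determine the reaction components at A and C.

Taking moments about A: C_y·5.9 − 2000·8.7 − 600·2.5 = 0 → C_y = 18900/5.9 = 3203.39 ≈ 3203 N.
ΣF_y = 0: A_y + 3203.39 − 2000 − 600 = 0 → A_y = -603.4 N.
ΣF_x = 0: A_x + 800 = 0 → A_x = -800.0 N.

A_x = -800.0 N, A_y = -603.4 N, C_y = 3203 N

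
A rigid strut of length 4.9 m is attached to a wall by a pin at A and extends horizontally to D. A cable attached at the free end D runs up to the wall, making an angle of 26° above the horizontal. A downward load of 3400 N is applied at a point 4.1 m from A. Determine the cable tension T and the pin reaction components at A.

ΣM about A: T·sin26°·4.9 − 3400·4.1 = 0 → T = 13940/(4.9·0.438371) = 6489.7 ≈ 6490 N.
ΣF_x = 0: A_x − T·cos26° = 0 → A_x = 6489.7 × 0.898794 = 5833 N.
ΣF_y = 0: A_y + T·sin26° − 3400 = 0 → A_y = 3400 − 6489.7 × 0.438371 = 555.1 N.

T = 6490 N, A_x = 5833 N, A_y = 555.1 N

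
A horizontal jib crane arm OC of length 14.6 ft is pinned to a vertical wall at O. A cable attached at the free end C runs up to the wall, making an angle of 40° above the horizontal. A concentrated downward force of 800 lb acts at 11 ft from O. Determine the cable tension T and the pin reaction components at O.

T = 937.7 lb, O_x = 718.3 lb, O_y = 197.3 lb

ΣM about O: T·sin40°·14.6 − 800·11 = 0 → T = 8800/(14.6·0.642788) = 937.696 ≈ 937.7 lb.
ΣF_x = 0: O_x − T·cos40° = 0 → O_x = 937.696 × 0.766044 = 718.3 lb.
ΣF_y = 0: O_y + T·sin40° − 800 = 0 → O_y = 800 − 937.696 × 0.642788 = 197.3 lb.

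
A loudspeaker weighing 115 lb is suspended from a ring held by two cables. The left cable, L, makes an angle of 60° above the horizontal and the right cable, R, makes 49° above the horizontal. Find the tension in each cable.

T_L = 79.79 lb, T_R = 60.81 lb

ΣF_x = 0: −T_L·cos60° + T_R·cos49° = 0 → T_R = 0.762127·T_L.
ΣF_y = 0: T_L·sin60° + T_R·sin49° = 115.
Substitute: T_L·(0.866025 + 0.762127·0.75471) = 115 → T_L = 79.7941 ≈ 79.79 lb.
Then T_R = 0.762127 × 79.7941 = 60.81 lb.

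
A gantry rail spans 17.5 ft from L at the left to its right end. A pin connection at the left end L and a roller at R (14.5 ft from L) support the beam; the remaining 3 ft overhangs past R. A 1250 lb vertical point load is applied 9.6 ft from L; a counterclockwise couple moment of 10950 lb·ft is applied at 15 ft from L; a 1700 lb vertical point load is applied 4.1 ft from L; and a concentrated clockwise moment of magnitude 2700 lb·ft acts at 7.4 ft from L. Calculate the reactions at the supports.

L_x = 0, L_y = 2211 lb, R_y = 739.3 lb

Moments about L: R_y·14.5 − 1250·9.6 + 10950 − 1700·4.1 − 2700 = 0 → R_y = 10720/14.5 = 739.31 ≈ 739.3 lb.
ΣF_y = 0: L_y + 739.31 − 1250 − 1700 = 0 → L_y = 2211 lb.
ΣF_x = 0: no horizontal applied forces, so L_x = 0.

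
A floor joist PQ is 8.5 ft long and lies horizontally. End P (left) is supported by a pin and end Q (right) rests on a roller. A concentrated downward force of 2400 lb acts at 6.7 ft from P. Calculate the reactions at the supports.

P_x = 0, P_y = 508.2 lb, Q_y = 1892 lb

ΣM about P: Q_y·8.5 − 2400·6.7 = 0 → Q_y = 16080/8.5 = 1891.76 ≈ 1892 lb.
ΣF_y = 0: P_y + 1891.76 − 2400 = 0 → P_y = 508.2 lb.
ΣF_x = 0: no horizontal applied forces, so P_x = 0.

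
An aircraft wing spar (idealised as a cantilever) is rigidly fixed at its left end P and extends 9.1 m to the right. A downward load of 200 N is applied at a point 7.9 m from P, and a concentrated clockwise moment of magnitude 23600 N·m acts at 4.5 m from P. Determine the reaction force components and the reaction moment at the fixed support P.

P_x = 0, P_y = 200.0 N, M_P = 25180 N·m

ΣF_x = 0: P_x = 0.
ΣF_y = 0: P_y − 200 = 0 → P_y = 200.0 N.
ΣM about P: M_P − 200·7.9 − 23600 = 0 → M_P = 25180 N·m.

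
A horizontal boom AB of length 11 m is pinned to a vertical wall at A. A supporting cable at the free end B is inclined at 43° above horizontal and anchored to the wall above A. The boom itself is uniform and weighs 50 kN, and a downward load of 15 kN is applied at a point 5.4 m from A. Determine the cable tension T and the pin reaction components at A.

T = 47.45 kN, A_x = 34.71 kN, A_y = 32.64 kN

ΣM about A: T·sin43°·11 − 50·5.5 − 15·5.4 = 0 → T = 356/(11·0.681998) = 47.4542 ≈ 47.45 kN.
ΣF_x = 0: A_x − T·cos43° = 0 → A_x = 47.4542 × 0.731354 = 34.71 kN.
ΣF_y = 0: A_y + T·sin43° − 50 − 15 = 0 → A_y = 65 − 47.4542 × 0.681998 = 32.64 kN.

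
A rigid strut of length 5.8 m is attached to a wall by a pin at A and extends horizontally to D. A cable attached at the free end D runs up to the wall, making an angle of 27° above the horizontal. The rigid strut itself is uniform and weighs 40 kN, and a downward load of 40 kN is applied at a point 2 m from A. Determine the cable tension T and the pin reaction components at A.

ΣM about A: T·sin27°·5.8 − 40·2.9 − 40·2 = 0 → T = 196/(5.8·0.45399) = 74.4358 ≈ 74.44 kN.
ΣF_x = 0: A_x − T·cos27° = 0 → A_x = 74.4358 × 0.891007 = 66.32 kN.
ΣF_y = 0: A_y + T·sin27° − 40 − 40 = 0 → A_y = 80 − 74.4358 × 0.45399 = 46.21 kN.

T = 74.44 kN, A_x = 66.32 kN, A_y = 46.21 kN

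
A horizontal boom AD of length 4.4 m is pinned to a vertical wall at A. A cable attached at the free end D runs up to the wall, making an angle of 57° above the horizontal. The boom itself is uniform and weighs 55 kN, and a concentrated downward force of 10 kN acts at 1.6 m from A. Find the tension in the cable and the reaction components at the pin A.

ΣM about A: T·sin57°·4.4 − 55·2.2 − 10·1.6 = 0 → T = 137/(4.4·0.838671) = 37.1258 ≈ 37.13 kN.
ΣF_x = 0: A_x − T·cos57° = 0 → A_x = 37.1258 × 0.544639 = 20.22 kN.
ΣF_y = 0: A_y + T·sin57° − 55 − 10 = 0 → A_y = 65 − 37.1258 × 0.838671 = 33.86 kN.

T = 37.13 kN, A_x = 20.22 kN, A_y = 33.86 kN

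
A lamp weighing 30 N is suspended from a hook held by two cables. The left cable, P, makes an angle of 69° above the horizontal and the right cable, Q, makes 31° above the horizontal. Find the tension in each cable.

T_P = 26.11 N, T_Q = 10.92 N

ΣF_x = 0: −T_P·cos69° + T_Q·cos31° = 0 → T_Q = 0.418084·T_P.
ΣF_y = 0: T_P·sin69° + T_Q·sin31° = 30.
Substitute: T_P·(0.93358 + 0.418084·0.515038) = 30 → T_P = 26.1117 ≈ 26.11 N.
Then T_Q = 0.418084 × 26.1117 = 10.92 N.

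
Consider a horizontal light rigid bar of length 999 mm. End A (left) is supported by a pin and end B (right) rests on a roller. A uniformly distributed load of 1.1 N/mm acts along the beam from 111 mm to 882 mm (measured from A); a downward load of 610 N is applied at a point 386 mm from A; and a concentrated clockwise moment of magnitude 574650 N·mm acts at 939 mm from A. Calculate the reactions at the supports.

Resultant of the distributed load: 1.1 × 771 = 848.1 N at 496.5 mm from A.
ΣM about A: B_y·999 − (1.1·771)·496.5 − 610·386 − 574650 = 0 → B_y = 1231191.65/999 = 1232.42 ≈ 1232 N.
ΣF_y = 0: A_y + 1232.42 − 1.1·771 − 610 = 0 → A_y = 225.7 N.
ΣF_x = 0: no horizontal applied forces, so A_x = 0.

A_x = 0, A_y = 225.7 N, B_y = 1232 N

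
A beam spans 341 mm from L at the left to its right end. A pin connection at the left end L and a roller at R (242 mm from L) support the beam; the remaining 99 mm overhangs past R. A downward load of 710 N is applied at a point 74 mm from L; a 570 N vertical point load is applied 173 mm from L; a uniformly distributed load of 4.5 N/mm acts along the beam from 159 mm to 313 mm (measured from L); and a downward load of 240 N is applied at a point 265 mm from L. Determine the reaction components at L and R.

Resultant of the distributed load: 4.5 × 154 = 693 N at 236 mm from L.
Taking moments about L: R_y·242 − 710·74 − 570·173 − (4.5·154)·236 − 240·265 = 0 → R_y = 378298/242 = 1563.21 ≈ 1563 N.
ΣF_y = 0: L_y + 1563.21 − 710 − 570 − 4.5·154 − 240 = 0 → L_y = 649.8 N.
ΣF_x = 0: no horizontal applied forces, so L_x = 0.

L_x = 0, L_y = 649.8 N, R_y = 1563 N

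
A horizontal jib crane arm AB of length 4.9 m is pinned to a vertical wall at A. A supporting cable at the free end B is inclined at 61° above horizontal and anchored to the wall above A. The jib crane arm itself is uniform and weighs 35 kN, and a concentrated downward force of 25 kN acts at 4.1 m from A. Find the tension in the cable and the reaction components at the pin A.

ΣM about A: T·sin61°·4.9 − 35·2.45 − 25·4.1 = 0 → T = 188.25/(4.9·0.87462) = 43.9258 ≈ 43.93 kN.
ΣF_x = 0: A_x − T·cos61° = 0 → A_x = 43.9258 × 0.48481 = 21.30 kN.
ΣF_y = 0: A_y + T·sin61° − 35 − 25 = 0 → A_y = 60 − 43.9258 × 0.87462 = 21.58 kN.

T = 43.93 kN, A_x = 21.30 kN, A_y = 21.58 kN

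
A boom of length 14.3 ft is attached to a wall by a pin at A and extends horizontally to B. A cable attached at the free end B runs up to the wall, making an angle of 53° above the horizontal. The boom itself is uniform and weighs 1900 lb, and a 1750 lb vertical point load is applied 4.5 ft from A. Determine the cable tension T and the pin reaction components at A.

ΣM about A: T·sin53°·14.3 − 1900·7.15 − 1750·4.5 = 0 → T = 21460/(14.3·0.798636) = 1879.08 ≈ 1879 lb.
ΣF_x = 0: A_x − T·cos53° = 0 → A_x = 1879.08 × 0.601815 = 1131 lb.
ΣF_y = 0: A_y + T·sin53° − 1900 − 1750 = 0 → A_y = 3650 − 1879.08 × 0.798636 = 2149 lb.

T = 1879 lb, A_x = 1131 lb, A_y = 2149 lb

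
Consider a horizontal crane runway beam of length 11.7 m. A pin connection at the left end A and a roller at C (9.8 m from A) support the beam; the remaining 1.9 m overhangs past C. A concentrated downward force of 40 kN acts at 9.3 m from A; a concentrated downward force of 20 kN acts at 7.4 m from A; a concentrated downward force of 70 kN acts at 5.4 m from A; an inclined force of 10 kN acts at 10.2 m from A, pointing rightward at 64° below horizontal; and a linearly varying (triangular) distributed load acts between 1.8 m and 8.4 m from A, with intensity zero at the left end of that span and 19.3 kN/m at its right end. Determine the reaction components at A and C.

A_x = -4.384 kN, A_y = 61.40 kN, C_y = 141.3 kN

Resultant of the triangular load: ½ × 19.3 × 6.6 = 63.69 kN, acting at 6.2 m from A (one-third of the span from the peak).
ΣM about A: C_y·9.8 − 40·9.3 − 20·7.4 − 70·5.4 − 10·sin64°·10.2 − (½·19.3·6.6)·6.2 = 0 → C_y = 1384.55/9.8 = 141.281 ≈ 141.3 kN.
ΣF_y = 0: A_y + 141.281 − 40 − 20 − 70 − 10·sin64° − ½·19.3·6.6 = 0 → A_y = 61.40 kN.
ΣF_x = 0: A_x + 10·cos64° = 0 → A_x = -4.384 kN.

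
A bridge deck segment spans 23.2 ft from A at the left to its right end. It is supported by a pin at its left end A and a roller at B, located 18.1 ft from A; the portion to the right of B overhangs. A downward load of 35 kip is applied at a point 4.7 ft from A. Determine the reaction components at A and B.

A_x = 0, A_y = 25.91 kip, B_y = 9.088 kip

ΣM about A: B_y·18.1 − 35·4.7 = 0 → B_y = 164.5/18.1 = 9.0884 ≈ 9.088 kip.
ΣF_y = 0: A_y + 9.0884 − 35 = 0 → A_y = 25.91 kip.
ΣF_x = 0: no horizontal applied forces, so A_x = 0.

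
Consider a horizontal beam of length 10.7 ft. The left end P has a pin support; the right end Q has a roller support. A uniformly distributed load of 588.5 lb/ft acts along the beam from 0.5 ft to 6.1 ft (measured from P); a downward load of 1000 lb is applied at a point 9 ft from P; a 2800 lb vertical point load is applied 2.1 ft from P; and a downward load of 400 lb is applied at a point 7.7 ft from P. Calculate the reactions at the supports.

P_x = 0, P_y = 4801 lb, Q_y = 2695 lb

Resultant of the distributed load: 588.5 × 5.6 = 3295.6 lb at 3.3 ft from P.
Moments about P: Q_y·10.7 − (588.5·5.6)·3.3 − 1000·9 − 2800·2.1 − 400·7.7 = 0 → Q_y = 28835.48/10.7 = 2694.9 ≈ 2695 lb.
ΣF_y = 0: P_y + 2694.9 − 588.5·5.6 − 1000 − 2800 − 400 = 0 → P_y = 4801 lb.
ΣF_x = 0: no horizontal applied forces, so P_x = 0.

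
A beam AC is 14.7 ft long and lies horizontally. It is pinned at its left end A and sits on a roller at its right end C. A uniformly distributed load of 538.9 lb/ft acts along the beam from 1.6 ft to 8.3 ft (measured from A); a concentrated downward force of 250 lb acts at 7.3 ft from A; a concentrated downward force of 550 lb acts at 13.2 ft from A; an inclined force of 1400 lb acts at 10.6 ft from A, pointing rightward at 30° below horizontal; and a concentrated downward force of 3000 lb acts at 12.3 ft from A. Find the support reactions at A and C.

Resultant of the distributed load: 538.9 × 6.7 = 3610.63 lb at 4.95 ft from A.
ΣM about A: C_y·14.7 − (538.9·6.7)·4.95 − 250·7.3 − 550·13.2 − 1400·sin30°·10.6 − 3000·12.3 = 0 → C_y = 71277.6185/14.7 = 4848.82 ≈ 4849 lb.
ΣF_y = 0: A_y + 4848.82 − 538.9·6.7 − 250 − 550 − 1400·sin30° − 3000 = 0 → A_y = 3262 lb.
ΣF_x = 0: A_x + 1400·cos30° = 0 → A_x = -1212 lb.

A_x = -1212 lb, A_y = 3262 lb, C_y = 4849 lb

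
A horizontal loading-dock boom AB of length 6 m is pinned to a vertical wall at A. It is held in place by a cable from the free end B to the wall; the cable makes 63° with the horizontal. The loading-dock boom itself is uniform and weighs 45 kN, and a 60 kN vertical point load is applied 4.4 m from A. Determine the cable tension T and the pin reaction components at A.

ΣM about A: T·sin63°·6 − 45·3 − 60·4.4 = 0 → T = 399/(6·0.891007) = 74.6347 ≈ 74.63 kN.
ΣF_x = 0: A_x − T·cos63° = 0 → A_x = 74.6347 × 0.45399 = 33.88 kN.
ΣF_y = 0: A_y + T·sin63° − 45 − 60 = 0 → A_y = 105 − 74.6347 × 0.891007 = 38.50 kN.

T = 74.63 kN, A_x = 33.88 kN, A_y = 38.50 kN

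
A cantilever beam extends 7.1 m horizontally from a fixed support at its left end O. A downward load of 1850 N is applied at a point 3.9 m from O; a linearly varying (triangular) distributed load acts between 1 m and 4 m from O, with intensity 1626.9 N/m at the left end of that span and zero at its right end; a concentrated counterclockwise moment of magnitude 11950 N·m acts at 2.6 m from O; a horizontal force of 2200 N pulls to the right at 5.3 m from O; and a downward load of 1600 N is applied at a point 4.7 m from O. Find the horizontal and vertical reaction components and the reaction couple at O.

Resultant of the triangular load: ½ × 1626.9 × 3 = 2440.35 N, acting at 2 m from O (one-third of the span from the peak).
ΣF_x = 0: O_x + 2200 = 0 → O_x = -2200 N.
ΣF_y = 0: O_y − 1850 − ½·1626.9·3 − 1600 = 0 → O_y = 5890 N.
ΣM about O: M_O − 1850·3.9 − (½·1626.9·3)·2 + 11950 − 1600·4.7 = 0 → M_O = 7666 N·m.

O_x = -2200 N, O_y = 5890 N, M_O = 7666 N·m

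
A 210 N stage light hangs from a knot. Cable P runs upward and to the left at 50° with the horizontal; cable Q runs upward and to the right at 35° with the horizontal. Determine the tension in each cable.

ΣF_x = 0: −T_P·cos50° + T_Q·cos35° = 0 → T_Q = 0.784699·T_P.
ΣF_y = 0: T_P·sin50° + T_Q·sin35° = 210.
Substitute: T_P·(0.766044 + 0.784699·0.573576) = 210 → T_P = 172.679 ≈ 172.7 N.
Then T_Q = 0.784699 × 172.679 = 135.5 N.

T_P = 172.7 N, T_Q = 135.5 N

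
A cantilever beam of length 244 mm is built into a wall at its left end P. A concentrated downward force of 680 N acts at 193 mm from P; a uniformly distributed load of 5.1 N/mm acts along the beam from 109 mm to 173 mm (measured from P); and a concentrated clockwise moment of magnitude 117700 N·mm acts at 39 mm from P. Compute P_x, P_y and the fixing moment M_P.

Resultant of the distributed load: 5.1 × 64 = 326.4 N at 141 mm from P.
ΣF_x = 0: P_x = 0.
ΣF_y = 0: P_y − 680 − 5.1·64 = 0 → P_y = 1006 N.
ΣM about P: M_P − 680·193 − (5.1·64)·141 − 117700 = 0 → M_P = 295000 N·mm.

P_x = 0, P_y = 1006 N, M_P = 295000 N·mm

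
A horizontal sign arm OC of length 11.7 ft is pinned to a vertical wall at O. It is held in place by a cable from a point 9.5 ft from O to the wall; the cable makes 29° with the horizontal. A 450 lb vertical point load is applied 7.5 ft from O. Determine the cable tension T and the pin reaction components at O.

ΣM about O: T·sin29°·9.5 − 450·7.5 = 0 → T = 3375/(9.5·0.48481) = 732.788 ≈ 732.8 lb.
ΣF_x = 0: O_x − T·cos29° = 0 → O_x = 732.788 × 0.87462 = 640.9 lb.
ΣF_y = 0: O_y + T·sin29° − 450 = 0 → O_y = 450 − 732.788 × 0.48481 = 94.74 lb.

T = 732.8 lb, O_x = 640.9 lb, O_y = 94.74 lb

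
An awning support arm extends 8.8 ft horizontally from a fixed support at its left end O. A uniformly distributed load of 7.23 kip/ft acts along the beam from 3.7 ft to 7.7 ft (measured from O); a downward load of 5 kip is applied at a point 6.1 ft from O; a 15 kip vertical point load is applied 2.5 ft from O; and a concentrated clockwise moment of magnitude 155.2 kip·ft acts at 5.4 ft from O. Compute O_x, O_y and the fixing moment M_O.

Resultant of the distributed load: 7.23 × 4 = 28.92 kip at 5.7 ft from O.
ΣF_x = 0: O_x = 0.
ΣF_y = 0: O_y − 7.23·4 − 5 − 15 = 0 → O_y = 48.92 kip.
ΣM about O: M_O − (7.23·4)·5.7 − 5·6.1 − 15·2.5 − 155.2 = 0 → M_O = 388.0 kip·ft.

O_x = 0, O_y = 48.92 kip, M_O = 388.0 kip·ft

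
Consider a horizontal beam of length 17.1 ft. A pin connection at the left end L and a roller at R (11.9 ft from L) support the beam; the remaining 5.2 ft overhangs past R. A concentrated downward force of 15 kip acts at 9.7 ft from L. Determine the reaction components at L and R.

L_x = 0, L_y = 2.773 kip, R_y = 12.23 kip

Moments about L: R_y·11.9 − 15·9.7 = 0 → R_y = 145.5/11.9 = 12.2269 ≈ 12.23 kip.
ΣF_y = 0: L_y + 12.2269 − 15 = 0 → L_y = 2.773 kip.
ΣF_x = 0: no horizontal applied forces, so L_x = 0.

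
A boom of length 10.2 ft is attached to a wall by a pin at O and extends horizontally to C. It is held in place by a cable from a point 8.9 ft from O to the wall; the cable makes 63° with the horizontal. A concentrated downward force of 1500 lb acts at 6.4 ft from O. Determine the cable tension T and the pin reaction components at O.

ΣM about O: T·sin63°·8.9 − 1500·6.4 = 0 → T = 9600/(8.9·0.891007) = 1210.6 ≈ 1211 lb.
ΣF_x = 0: O_x − T·cos63° = 0 → O_x = 1210.6 × 0.45399 = 549.6 lb.
ΣF_y = 0: O_y + T·sin63° − 1500 = 0 → O_y = 1500 − 1210.6 × 0.891007 = 421.3 lb.

T = 1211 lb, O_x = 549.6 lb, O_y = 421.3 lb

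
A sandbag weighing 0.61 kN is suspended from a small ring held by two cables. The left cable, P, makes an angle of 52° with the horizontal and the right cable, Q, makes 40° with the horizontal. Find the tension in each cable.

ΣF_x = 0: −T_P·cos52° + T_Q·cos40° = 0 → T_Q = 0.803689·T_P.
ΣF_y = 0: T_P·sin52° + T_Q·sin40° = 0.61.
Substitute: T_P·(0.788011 + 0.803689·0.642788) = 0.61 → T_P = 0.467572 ≈ 0.4676 kN.
Then T_Q = 0.803689 × 0.467572 = 0.3758 kN.

T_P = 0.4676 kN, T_Q = 0.3758 kN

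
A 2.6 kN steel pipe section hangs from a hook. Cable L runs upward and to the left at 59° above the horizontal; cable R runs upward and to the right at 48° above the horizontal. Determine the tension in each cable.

T_L = 1.819 kN, T_R = 1.400 kN

ΣF_x = 0: −T_L·cos59° + T_R·cos48° = 0 → T_R = 0.769712·T_L.
ΣF_y = 0: T_L·sin59° + T_R·sin48° = 2.6.
Substitute: T_L·(0.857167 + 0.769712·0.743145) = 2.6 → T_L = 1.81923 ≈ 1.819 kN.
Then T_R = 0.769712 × 1.81923 = 1.400 kN.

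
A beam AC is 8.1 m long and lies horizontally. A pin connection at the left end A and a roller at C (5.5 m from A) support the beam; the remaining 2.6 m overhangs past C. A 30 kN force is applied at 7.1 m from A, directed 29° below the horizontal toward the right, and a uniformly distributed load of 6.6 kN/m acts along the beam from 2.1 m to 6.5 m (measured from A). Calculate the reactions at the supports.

A_x = -26.24 kN, A_y = 2.105 kN, C_y = 41.48 kN

Resultant of the distributed load: 6.6 × 4.4 = 29.04 kN at 4.3 m from A.
ΣM about A: C_y·5.5 − 30·sin29°·7.1 − (6.6·4.4)·4.3 = 0 → C_y = 228.136/5.5 = 41.4793 ≈ 41.48 kN.
ΣF_y = 0: A_y + 41.4793 − 30·sin29° − 6.6·4.4 = 0 → A_y = 2.105 kN.
ΣF_x = 0: A_x + 30·cos29° = 0 → A_x = -26.24 kN.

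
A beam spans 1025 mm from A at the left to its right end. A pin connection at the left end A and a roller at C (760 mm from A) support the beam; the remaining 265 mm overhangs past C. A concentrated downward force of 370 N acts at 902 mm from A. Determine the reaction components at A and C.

Taking moments about A: C_y·760 − 370·902 = 0 → C_y = 333740/760 = 439.132 ≈ 439.1 N.
ΣF_y = 0: A_y + 439.132 − 370 = 0 → A_y = -69.13 N.
ΣF_x = 0: no horizontal applied forces, so A_x = 0.

A_x = 0, A_y = -69.13 N, C_y = 439.1 N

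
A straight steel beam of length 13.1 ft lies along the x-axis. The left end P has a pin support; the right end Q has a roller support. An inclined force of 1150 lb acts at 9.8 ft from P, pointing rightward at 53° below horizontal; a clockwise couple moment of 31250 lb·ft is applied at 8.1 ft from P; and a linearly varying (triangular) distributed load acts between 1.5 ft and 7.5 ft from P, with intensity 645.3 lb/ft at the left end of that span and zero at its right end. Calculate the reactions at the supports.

P_x = -692.1 lb, P_y = -735.5 lb, Q_y = 3590 lb

Resultant of the triangular load: ½ × 645.3 × 6 = 1935.9 lb, acting at 3.5 ft from P (one-third of the span from the peak).
ΣM about P: Q_y·13.1 − 1150·sin53°·9.8 − 31250 − (½·645.3·6)·3.5 = 0 → Q_y = 47026.3/13.1 = 3589.79 ≈ 3590 lb.
ΣF_y = 0: P_y + 3589.79 − 1150·sin53° − ½·645.3·6 = 0 → P_y = -735.5 lb.
ΣF_x = 0: P_x + 1150·cos53° = 0 → P_x = -692.1 lb.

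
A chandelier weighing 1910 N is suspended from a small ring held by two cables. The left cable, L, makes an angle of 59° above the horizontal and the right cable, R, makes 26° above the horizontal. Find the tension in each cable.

ΣF_x = 0: −T_L·cos59° + T_R·cos26° = 0 → T_R = 0.573032·T_L.
ΣF_y = 0: T_L·sin59° + T_R·sin26° = 1910.
Substitute: T_L·(0.857167 + 0.573032·0.438371) = 1910 → T_L = 1723.25 ≈ 1723 N.
Then T_R = 0.573032 × 1723.25 = 987.5 N.

T_L = 1723 N, T_R = 987.5 N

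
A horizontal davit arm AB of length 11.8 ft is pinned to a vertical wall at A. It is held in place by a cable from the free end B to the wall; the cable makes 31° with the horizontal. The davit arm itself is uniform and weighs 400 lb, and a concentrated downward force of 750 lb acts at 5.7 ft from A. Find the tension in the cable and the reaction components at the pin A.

T = 1092 lb, A_x = 935.8 lb, A_y = 587.7 lb

ΣM about A: T·sin31°·11.8 − 400·5.9 − 750·5.7 = 0 → T = 6635/(11.8·0.515038) = 1091.74 ≈ 1092 lb.
ΣF_x = 0: A_x − T·cos31° = 0 → A_x = 1091.74 × 0.857167 = 935.8 lb.
ΣF_y = 0: A_y + T·sin31° − 400 − 750 = 0 → A_y = 1150 − 1091.74 × 0.515038 = 587.7 lb.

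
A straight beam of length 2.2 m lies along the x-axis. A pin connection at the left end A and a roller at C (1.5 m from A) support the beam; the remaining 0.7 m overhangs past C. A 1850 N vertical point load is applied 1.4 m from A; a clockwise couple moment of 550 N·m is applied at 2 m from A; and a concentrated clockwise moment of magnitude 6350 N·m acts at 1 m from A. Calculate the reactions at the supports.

A_x = 0, A_y = -4477 N, C_y = 6327 N

Taking moments about A: C_y·1.5 − 1850·1.4 − 550 − 6350 = 0 → C_y = 9490/1.5 = 6326.67 ≈ 6327 N.
ΣF_y = 0: A_y + 6326.67 − 1850 = 0 → A_y = -4477 N.
ΣF_x = 0: no horizontal applied forces, so A_x = 0.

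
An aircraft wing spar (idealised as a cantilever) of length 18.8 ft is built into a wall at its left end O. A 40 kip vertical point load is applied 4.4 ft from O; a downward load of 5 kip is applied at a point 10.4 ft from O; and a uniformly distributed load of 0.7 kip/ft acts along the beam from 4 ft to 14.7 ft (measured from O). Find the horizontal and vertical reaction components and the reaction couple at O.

Resultant of the distributed load: 0.7 × 10.7 = 7.49 kip at 9.35 ft from O.
ΣF_x = 0: O_x = 0.
ΣF_y = 0: O_y − 40 − 5 − 0.7·10.7 = 0 → O_y = 52.49 kip.
ΣM about O: M_O − 40·4.4 − 5·10.4 − (0.7·10.7)·9.35 = 0 → M_O = 298.0 kip·ft.

O_x = 0, O_y = 52.49 kip, M_O = 298.0 kip·ft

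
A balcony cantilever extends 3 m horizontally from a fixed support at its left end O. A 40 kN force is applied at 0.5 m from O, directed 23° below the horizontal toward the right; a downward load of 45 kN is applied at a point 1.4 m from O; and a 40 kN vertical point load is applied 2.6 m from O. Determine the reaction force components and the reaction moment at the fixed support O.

O_x = -36.82 kN, O_y = 100.6 kN, M_O = 174.8 kN·m

ΣF_x = 0: O_x + 40·cos23° = 0 → O_x = -36.82 kN.
ΣF_y = 0: O_y − 40·sin23° − 45 − 40 = 0 → O_y = 100.6 kN.
ΣM about O: M_O − 40·sin23°·0.5 − 45·1.4 − 40·2.6 = 0 → M_O = 174.8 kN·m.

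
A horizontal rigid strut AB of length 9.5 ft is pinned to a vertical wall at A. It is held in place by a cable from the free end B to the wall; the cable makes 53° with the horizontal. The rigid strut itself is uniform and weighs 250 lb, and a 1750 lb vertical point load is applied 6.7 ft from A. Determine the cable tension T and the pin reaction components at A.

ΣM about A: T·sin53°·9.5 − 250·4.75 − 1750·6.7 = 0 → T = 12912.5/(9.5·0.798636) = 1701.91 ≈ 1702 lb.
ΣF_x = 0: A_x − T·cos53° = 0 → A_x = 1701.91 × 0.601815 = 1024 lb.
ΣF_y = 0: A_y + T·sin53° − 250 − 1750 = 0 → A_y = 2000 − 1701.91 × 0.798636 = 640.8 lb.

T = 1702 lb, A_x = 1024 lb, A_y = 640.8 lb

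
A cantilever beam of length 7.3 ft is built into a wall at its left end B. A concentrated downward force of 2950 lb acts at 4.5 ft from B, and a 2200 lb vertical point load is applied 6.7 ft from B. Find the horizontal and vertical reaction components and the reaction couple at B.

B_x = 0, B_y = 5150 lb, M_B = 28020 lb·ft

ΣF_x = 0: B_x = 0.
ΣF_y = 0: B_y − 2950 − 2200 = 0 → B_y = 5150 lb.
ΣM about B: M_B − 2950·4.5 − 2200·6.7 = 0 → M_B = 28020 lb·ft.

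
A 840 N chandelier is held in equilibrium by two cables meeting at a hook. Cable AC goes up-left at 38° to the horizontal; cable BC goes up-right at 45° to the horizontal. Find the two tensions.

ΣF_x = 0: −T_AC·cos38° + T_BC·cos45° = 0 → T_BC = 1.11442·T_AC.
ΣF_y = 0: T_AC·sin38° + T_BC·sin45° = 840.
Substitute: T_AC·(0.615661 + 1.11442·0.707107) = 840 → T_AC = 598.429 ≈ 598.4 N.
Then T_BC = 1.11442 × 598.429 = 666.9 N.

T_AC = 598.4 N, T_BC = 666.9 N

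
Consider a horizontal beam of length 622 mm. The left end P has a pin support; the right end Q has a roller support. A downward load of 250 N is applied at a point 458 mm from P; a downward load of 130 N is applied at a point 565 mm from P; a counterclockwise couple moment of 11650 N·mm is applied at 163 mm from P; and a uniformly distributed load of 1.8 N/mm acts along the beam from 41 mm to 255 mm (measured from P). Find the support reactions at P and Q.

Resultant of the distributed load: 1.8 × 214 = 385.2 N at 148 mm from P.
ΣM about P: Q_y·622 − 250·458 − 130·565 + 11650 − (1.8·214)·148 = 0 → Q_y = 233309.6/622 = 375.096 ≈ 375.1 N.
ΣF_y = 0: P_y + 375.096 − 250 − 130 − 1.8·214 = 0 → P_y = 390.1 N.
ΣF_x = 0: no horizontal applied forces, so P_x = 0.

P_x = 0, P_y = 390.1 N, Q_y = 375.1 N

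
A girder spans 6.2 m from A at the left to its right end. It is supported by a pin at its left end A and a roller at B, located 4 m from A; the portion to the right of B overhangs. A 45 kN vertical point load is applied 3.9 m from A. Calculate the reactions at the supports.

Moments about A: B_y·4 − 45·3.9 = 0 → B_y = 175.5/4 = 43.875 ≈ 43.88 kN.
ΣF_y = 0: A_y + 43.875 − 45 = 0 → A_y = 1.125 kN.
ΣF_x = 0: no horizontal applied forces, so A_x = 0.

A_x = 0, A_y = 1.125 kN, B_y = 43.88 kN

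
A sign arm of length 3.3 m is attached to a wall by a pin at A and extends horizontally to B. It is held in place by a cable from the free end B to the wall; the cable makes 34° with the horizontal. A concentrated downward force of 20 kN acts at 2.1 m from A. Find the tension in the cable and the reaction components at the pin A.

T = 22.76 kN, A_x = 18.87 kN, A_y = 7.273 kN

ΣM about A: T·sin34°·3.3 − 20·2.1 = 0 → T = 42/(3.3·0.559193) = 22.7601 ≈ 22.76 kN.
ΣF_x = 0: A_x − T·cos34° = 0 → A_x = 22.7601 × 0.829038 = 18.87 kN.
ΣF_y = 0: A_y + T·sin34° − 20 = 0 → A_y = 20 − 22.7601 × 0.559193 = 7.273 kN.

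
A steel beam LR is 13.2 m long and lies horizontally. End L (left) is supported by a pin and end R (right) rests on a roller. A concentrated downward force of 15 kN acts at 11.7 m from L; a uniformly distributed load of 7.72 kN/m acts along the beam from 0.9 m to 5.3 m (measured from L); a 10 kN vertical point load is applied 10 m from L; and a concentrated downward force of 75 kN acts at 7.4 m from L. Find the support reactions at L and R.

L_x = 0, L_y = 63.07 kN, R_y = 70.89 kN

Resultant of the distributed load: 7.72 × 4.4 = 33.968 kN at 3.1 m from L.
ΣM about L: R_y·13.2 − 15·11.7 − (7.72·4.4)·3.1 − 10·10 − 75·7.4 = 0 → R_y = 935.8008/13.2 = 70.894 ≈ 70.89 kN.
ΣF_y = 0: L_y + 70.894 − 15 − 7.72·4.4 − 10 − 75 = 0 → L_y = 63.07 kN.
ΣF_x = 0: no horizontal applied forces, so L_x = 0.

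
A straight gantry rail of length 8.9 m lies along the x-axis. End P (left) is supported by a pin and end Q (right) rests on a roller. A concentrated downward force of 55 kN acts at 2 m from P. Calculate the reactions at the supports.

Taking moments about P: Q_y·8.9 − 55·2 = 0 → Q_y = 110/8.9 = 12.3596 ≈ 12.36 kN.
ΣF_y = 0: P_y + 12.3596 − 55 = 0 → P_y = 42.64 kN.
ΣF_x = 0: no horizontal applied forces, so P_x = 0.

P_x = 0, P_y = 42.64 kN, Q_y = 12.36 kN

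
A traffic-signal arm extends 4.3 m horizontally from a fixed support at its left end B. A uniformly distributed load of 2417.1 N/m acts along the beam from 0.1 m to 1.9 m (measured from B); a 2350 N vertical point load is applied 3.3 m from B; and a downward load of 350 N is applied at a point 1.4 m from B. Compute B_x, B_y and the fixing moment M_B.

B_x = 0, B_y = 7051 N, M_B = 12600 N·m

Resultant of the distributed load: 2417.1 × 1.8 = 4350.78 N at 1 m from B.
ΣF_x = 0: B_x = 0.
ΣF_y = 0: B_y − 2417.1·1.8 − 2350 − 350 = 0 → B_y = 7051 N.
ΣM about B: M_B − (2417.1·1.8)·1 − 2350·3.3 − 350·1.4 = 0 → M_B = 12600 N·m.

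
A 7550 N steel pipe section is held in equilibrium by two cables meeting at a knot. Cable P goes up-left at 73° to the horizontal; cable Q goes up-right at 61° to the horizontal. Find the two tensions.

ΣF_x = 0: −T_P·cos73° + T_Q·cos61° = 0 → T_Q = 0.603065·T_P.
ΣF_y = 0: T_P·sin73° + T_Q·sin61° = 7550.
Substitute: T_P·(0.956305 + 0.603065·0.87462) = 7550 → T_P = 5088.43 ≈ 5088 N.
Then T_Q = 0.603065 × 5088.43 = 3069 N.

T_P = 5088 N, T_Q = 3069 N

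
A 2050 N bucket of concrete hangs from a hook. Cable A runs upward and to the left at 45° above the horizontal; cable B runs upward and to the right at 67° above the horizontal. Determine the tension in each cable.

ΣF_x = 0: −T_A·cos45° + T_B·cos67° = 0 → T_B = 1.8097·T_A.
ΣF_y = 0: T_A·sin45° + T_B·sin67° = 2050.
Substitute: T_A·(0.707107 + 1.8097·0.920505) = 2050 → T_A = 863.905 ≈ 863.9 N.
Then T_B = 1.8097 × 863.905 = 1563 N.

T_A = 863.9 N, T_B = 1563 N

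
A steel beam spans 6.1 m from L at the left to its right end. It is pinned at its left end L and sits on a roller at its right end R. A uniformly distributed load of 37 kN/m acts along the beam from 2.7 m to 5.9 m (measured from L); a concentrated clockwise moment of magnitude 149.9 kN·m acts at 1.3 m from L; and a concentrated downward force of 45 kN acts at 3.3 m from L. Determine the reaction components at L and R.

Resultant of the distributed load: 37 × 3.2 = 118.4 kN at 4.3 m from L.
Taking moments about L: R_y·6.1 − (37·3.2)·4.3 − 149.9 − 45·3.3 = 0 → R_y = 807.52/6.1 = 132.38 ≈ 132.4 kN.
ΣF_y = 0: L_y + 132.38 − 37·3.2 − 45 = 0 → L_y = 31.02 kN.
ΣF_x = 0: no horizontal applied forces, so L_x = 0.

L_x = 0, L_y = 31.02 kN, R_y = 132.4 kN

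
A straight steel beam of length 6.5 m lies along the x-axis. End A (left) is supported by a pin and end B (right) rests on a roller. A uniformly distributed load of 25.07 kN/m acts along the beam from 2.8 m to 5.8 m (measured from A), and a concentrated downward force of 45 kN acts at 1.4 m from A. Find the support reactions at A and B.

A_x = 0, A_y = 60.76 kN, B_y = 59.45 kN

Resultant of the distributed load: 25.07 × 3 = 75.21 kN at 4.3 m from A.
ΣM about A: B_y·6.5 − (25.07·3)·4.3 − 45·1.4 = 0 → B_y = 386.403/6.5 = 59.4466 ≈ 59.45 kN.
ΣF_y = 0: A_y + 59.4466 − 25.07·3 − 45 = 0 → A_y = 60.76 kN.
ΣF_x = 0: no horizontal applied forces, so A_x = 0.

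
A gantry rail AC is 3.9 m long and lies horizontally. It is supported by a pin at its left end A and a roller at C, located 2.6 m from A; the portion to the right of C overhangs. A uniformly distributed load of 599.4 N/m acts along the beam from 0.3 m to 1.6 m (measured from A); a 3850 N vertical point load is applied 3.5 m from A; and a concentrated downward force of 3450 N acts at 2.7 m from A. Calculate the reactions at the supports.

A_x = 0, A_y = -970.9 N, C_y = 9050 N

Resultant of the distributed load: 599.4 × 1.3 = 779.22 N at 0.95 m from A.
Taking moments about A: C_y·2.6 − (599.4·1.3)·0.95 − 3850·3.5 − 3450·2.7 = 0 → C_y = 23530.259/2.6 = 9050.1 ≈ 9050 N.
ΣF_y = 0: A_y + 9050.1 − 599.4·1.3 − 3850 − 3450 = 0 → A_y = -970.9 N.
ΣF_x = 0: no horizontal applied forces, so A_x = 0.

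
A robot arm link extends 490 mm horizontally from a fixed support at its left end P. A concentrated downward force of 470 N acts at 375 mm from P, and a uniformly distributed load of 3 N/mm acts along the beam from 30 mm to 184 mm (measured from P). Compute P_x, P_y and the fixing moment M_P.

P_x = 0, P_y = 932.0 N, M_P = 225700 N·mm

Resultant of the distributed load: 3 × 154 = 462 N at 107 mm from P.
ΣF_x = 0: P_x = 0.
ΣF_y = 0: P_y − 470 − 3·154 = 0 → P_y = 932.0 N.
ΣM about P: M_P − 470·375 − (3·154)·107 = 0 → M_P = 225700 N·mm.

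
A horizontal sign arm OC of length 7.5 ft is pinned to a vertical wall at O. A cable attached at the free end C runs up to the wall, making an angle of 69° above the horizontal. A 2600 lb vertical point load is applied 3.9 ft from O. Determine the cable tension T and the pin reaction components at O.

ΣM about O: T·sin69°·7.5 − 2600·3.9 = 0 → T = 10140/(7.5·0.93358) = 1448.19 ≈ 1448 lb.
ΣF_x = 0: O_x − T·cos69° = 0 → O_x = 1448.19 × 0.358368 = 519.0 lb.
ΣF_y = 0: O_y + T·sin69° − 2600 = 0 → O_y = 2600 − 1448.19 × 0.93358 = 1248 lb.

T = 1448 lb, O_x = 519.0 lb, O_y = 1248 lb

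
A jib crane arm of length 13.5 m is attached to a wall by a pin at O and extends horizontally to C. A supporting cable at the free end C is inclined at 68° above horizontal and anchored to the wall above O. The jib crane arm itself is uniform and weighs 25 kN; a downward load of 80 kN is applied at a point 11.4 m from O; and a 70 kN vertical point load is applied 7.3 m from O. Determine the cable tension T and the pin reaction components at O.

T = 127.2 kN, O_x = 47.64 kN, O_y = 57.09 kN

ΣM about O: T·sin68°·13.5 − 25·6.75 − 80·11.4 − 70·7.3 = 0 → T = 1591.75/(13.5·0.927184) = 127.167 ≈ 127.2 kN.
ΣF_x = 0: O_x − T·cos68° = 0 → O_x = 127.167 × 0.374607 = 47.64 kN.
ΣF_y = 0: O_y + T·sin68° − 25 − 80 − 70 = 0 → O_y = 175 − 127.167 × 0.927184 = 57.09 kN.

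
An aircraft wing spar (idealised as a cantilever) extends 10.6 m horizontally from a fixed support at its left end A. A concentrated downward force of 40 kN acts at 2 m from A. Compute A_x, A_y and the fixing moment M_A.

ΣF_x = 0: A_x = 0.
ΣF_y = 0: A_y − 40 = 0 → A_y = 40.00 kN.
ΣM about A: M_A − 40·2 = 0 → M_A = 80.00 kN·m.

A_x = 0, A_y = 40.00 kN, M_A = 80.00 kN·m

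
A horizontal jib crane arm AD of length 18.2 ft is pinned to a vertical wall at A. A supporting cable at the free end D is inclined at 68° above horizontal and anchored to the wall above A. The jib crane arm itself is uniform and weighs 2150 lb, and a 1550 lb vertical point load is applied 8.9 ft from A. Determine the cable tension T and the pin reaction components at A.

ΣM about A: T·sin68°·18.2 − 2150·9.1 − 1550·8.9 = 0 → T = 33360/(18.2·0.927184) = 1976.92 ≈ 1977 lb.
ΣF_x = 0: A_x − T·cos68° = 0 → A_x = 1976.92 × 0.374607 = 740.6 lb.
ΣF_y = 0: A_y + T·sin68° − 2150 − 1550 = 0 → A_y = 3700 − 1976.92 × 0.927184 = 1867 lb.

T = 1977 lb, A_x = 740.6 lb, A_y = 1867 lb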